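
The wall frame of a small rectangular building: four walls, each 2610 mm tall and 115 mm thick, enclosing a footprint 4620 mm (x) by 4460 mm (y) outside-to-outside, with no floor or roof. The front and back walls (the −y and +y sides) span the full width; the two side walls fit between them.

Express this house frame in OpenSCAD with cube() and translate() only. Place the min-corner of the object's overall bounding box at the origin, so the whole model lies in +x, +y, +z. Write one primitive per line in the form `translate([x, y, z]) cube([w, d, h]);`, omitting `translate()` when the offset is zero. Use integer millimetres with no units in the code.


cube([4620, 115, 2610]);
translate([0, 4345, 0]) cube([4620, 115, 2610]);
translate([0, 115, 0]) cube([115, 4230, 2610]);
translate([4505, 115, 0]) cube([115, 4230, 2610]);


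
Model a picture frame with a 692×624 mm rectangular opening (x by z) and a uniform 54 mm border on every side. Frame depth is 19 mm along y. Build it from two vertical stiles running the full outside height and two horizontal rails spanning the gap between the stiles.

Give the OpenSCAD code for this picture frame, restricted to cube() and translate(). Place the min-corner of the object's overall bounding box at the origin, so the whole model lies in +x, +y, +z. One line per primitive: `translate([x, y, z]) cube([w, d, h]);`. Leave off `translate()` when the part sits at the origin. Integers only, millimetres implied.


cube([54, 19, 732]);
translate([746, 0, 0]) cube([54, 19, 732]);
translate([54, 0, 0]) cube([692, 19, 54]);
translate([54, 0, 678]) cube([692, 19, 54]);


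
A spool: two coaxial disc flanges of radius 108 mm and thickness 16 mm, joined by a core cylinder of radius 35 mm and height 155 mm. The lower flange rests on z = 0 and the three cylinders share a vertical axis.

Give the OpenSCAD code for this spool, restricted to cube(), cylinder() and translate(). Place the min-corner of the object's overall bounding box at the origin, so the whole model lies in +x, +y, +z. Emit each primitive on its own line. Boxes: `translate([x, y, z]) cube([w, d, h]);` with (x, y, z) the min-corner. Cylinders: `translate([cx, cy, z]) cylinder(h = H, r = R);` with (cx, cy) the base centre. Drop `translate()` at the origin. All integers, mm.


translate([108, 108, 0]) cylinder(h = 16, r = 108);
translate([108, 108, 16]) cylinder(h = 155, r = 35);
translate([108, 108, 171]) cylinder(h = 16, r = 108);


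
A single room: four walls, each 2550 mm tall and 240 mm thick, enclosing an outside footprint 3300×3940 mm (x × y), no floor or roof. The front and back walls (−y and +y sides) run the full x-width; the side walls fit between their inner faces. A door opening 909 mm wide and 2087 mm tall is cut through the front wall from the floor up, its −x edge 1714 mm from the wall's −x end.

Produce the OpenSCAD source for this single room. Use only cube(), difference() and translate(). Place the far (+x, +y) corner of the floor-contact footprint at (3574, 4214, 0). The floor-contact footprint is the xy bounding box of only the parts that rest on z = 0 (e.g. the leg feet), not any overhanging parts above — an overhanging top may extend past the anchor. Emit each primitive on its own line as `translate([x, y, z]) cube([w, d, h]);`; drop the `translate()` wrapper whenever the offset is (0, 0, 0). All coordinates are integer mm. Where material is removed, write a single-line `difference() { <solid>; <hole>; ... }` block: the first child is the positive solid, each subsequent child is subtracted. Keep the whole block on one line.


difference() { translate([274, 274, 0]) cube([3300, 240, 2550]); translate([1988, 274, 0]) cube([909, 240, 2087]); }
translate([274, 3974, 0]) cube([3300, 240, 2550]);
translate([274, 514, 0]) cube([240, 3460, 2550]);
translate([3334, 514, 0]) cube([240, 3460, 2550]);


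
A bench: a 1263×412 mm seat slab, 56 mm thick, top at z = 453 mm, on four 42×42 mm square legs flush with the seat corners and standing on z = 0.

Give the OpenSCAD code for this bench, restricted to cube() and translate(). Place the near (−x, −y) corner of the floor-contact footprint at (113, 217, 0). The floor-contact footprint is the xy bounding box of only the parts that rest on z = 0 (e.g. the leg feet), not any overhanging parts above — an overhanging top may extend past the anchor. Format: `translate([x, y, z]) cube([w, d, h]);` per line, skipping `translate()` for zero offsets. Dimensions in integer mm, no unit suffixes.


translate([113, 217, 397]) cube([1263, 412, 56]);
translate([113, 217, 0]) cube([42, 42, 397]);
translate([113, 587, 0]) cube([42, 42, 397]);
translate([1334, 217, 0]) cube([42, 42, 397]);
translate([1334, 587, 0]) cube([42, 42, 397]);


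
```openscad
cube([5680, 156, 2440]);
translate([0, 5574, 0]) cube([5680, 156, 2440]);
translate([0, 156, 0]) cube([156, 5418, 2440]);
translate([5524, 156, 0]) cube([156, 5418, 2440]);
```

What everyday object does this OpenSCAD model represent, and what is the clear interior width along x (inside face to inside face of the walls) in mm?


A house (or room) frame. The interior width is 5368 mm.

Four 2440 mm walls enclosing a rectangle with no floor or roof — a room or house frame. Outside width is 5680 mm and wall thickness is 156 mm, so the interior width is 5680 − 2 × 156 = 5368 mm.


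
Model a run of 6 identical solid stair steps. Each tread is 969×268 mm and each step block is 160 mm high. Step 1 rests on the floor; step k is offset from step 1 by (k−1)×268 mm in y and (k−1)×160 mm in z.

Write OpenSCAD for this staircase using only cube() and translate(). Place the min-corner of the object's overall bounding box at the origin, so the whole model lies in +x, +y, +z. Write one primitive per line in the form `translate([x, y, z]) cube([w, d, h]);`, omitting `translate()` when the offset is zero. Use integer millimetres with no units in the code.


cube([969, 268, 160]);
translate([0, 268, 160]) cube([969, 268, 160]);
translate([0, 536, 320]) cube([969, 268, 160]);
translate([0, 804, 480]) cube([969, 268, 160]);
translate([0, 1072, 640]) cube([969, 268, 160]);
translate([0, 1340, 800]) cube([969, 268, 160]);


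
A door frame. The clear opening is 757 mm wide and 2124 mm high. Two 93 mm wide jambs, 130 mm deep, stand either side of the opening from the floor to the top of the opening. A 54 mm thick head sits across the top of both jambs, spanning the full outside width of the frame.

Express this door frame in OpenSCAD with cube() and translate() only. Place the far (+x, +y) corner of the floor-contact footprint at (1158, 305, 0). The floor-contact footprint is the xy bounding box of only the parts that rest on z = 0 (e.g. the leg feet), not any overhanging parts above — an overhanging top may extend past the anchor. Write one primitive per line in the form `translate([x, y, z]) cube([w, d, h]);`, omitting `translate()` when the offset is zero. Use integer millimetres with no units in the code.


translate([215, 175, 0]) cube([93, 130, 2124]);
translate([1065, 175, 0]) cube([93, 130, 2124]);
translate([215, 175, 2124]) cube([943, 130, 54]);


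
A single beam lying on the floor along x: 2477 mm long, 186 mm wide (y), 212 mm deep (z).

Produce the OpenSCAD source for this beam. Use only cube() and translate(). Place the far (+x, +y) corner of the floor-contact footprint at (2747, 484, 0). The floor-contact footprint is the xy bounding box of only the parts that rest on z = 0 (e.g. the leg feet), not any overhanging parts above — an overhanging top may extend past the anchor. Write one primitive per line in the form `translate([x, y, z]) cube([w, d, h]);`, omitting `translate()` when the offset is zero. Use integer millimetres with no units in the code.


translate([270, 298, 0]) cube([2477, 186, 212]);


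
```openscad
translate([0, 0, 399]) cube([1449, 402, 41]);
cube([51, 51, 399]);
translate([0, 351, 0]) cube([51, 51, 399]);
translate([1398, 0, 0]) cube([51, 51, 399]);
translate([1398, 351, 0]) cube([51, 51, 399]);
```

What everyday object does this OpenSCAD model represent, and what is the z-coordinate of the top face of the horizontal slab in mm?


A bench. The seat-top height is 440 mm.

A long slab on four corner posts — a bench. The slab sits at z = 399 with thickness 41, so the top is 399 + 41 = 440 mm.


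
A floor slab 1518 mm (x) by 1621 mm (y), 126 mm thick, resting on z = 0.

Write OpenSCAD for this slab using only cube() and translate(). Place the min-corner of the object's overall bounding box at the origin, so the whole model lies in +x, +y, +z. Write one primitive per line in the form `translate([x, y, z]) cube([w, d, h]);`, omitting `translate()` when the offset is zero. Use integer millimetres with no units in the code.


cube([1518, 1621, 126]);


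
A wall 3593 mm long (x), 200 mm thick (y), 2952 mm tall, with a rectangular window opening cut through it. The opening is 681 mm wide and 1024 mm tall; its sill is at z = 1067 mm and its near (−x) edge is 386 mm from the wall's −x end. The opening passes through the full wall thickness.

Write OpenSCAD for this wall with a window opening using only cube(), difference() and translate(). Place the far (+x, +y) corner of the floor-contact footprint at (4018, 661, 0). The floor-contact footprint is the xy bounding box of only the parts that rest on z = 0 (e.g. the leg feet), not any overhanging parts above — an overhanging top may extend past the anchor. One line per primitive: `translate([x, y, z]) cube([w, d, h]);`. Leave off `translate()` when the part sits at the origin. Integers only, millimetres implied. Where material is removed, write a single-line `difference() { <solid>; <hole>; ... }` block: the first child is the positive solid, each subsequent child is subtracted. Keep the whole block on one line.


difference() { translate([425, 461, 0]) cube([3593, 200, 2952]); translate([811, 461, 1067]) cube([681, 200, 1024]); }


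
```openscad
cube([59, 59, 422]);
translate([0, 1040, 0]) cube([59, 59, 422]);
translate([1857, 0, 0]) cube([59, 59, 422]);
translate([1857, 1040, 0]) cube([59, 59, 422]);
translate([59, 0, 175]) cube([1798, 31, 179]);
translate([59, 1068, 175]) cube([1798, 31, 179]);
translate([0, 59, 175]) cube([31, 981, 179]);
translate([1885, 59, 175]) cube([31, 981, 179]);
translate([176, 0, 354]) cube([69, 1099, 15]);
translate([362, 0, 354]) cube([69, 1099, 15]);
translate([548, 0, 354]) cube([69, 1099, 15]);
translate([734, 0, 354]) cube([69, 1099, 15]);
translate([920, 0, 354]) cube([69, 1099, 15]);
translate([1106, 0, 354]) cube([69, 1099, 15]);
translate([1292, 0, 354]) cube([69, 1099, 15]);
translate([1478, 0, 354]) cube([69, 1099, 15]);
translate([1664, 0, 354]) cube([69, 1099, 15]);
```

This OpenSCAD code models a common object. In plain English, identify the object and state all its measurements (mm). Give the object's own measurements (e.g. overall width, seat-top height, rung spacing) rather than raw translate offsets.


A bed frame 1916 mm long (x) by 1099 mm wide (y). Four 59×59 mm corner posts, 422 mm tall, at the corners of the footprint. Four rails of 31 mm thickness and 179 mm height run between adjacent posts with their undersides at z = 175 mm, their outer faces flush with the outside of the frame (the two x-running rails run between the posts' inner faces; the two y-running rails run between the posts' inner faces). 9 slats, each 69 mm wide (x) and 15 mm thick, lie across the top of the two x-running rails, running the full 1099 mm width of the frame in y; along x they sit between the end posts with a 117 mm gap after the −x posts and between neighbouring slats, leaving 124 mm before the +x posts.


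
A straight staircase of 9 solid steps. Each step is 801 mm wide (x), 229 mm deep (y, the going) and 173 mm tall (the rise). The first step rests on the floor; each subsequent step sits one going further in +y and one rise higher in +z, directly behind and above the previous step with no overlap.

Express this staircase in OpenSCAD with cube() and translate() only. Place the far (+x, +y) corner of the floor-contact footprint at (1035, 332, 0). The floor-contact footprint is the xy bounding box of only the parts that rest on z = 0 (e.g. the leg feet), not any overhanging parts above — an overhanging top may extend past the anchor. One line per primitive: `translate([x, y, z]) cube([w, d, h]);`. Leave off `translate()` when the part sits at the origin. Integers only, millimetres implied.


translate([234, 103, 0]) cube([801, 229, 173]);
translate([234, 332, 173]) cube([801, 229, 173]);
translate([234, 561, 346]) cube([801, 229, 173]);
translate([234, 790, 519]) cube([801, 229, 173]);
translate([234, 1019, 692]) cube([801, 229, 173]);
translate([234, 1248, 865]) cube([801, 229, 173]);
translate([234, 1477, 1038]) cube([801, 229, 173]);
translate([234, 1706, 1211]) cube([801, 229, 173]);
translate([234, 1935, 1384]) cube([801, 229, 173]);


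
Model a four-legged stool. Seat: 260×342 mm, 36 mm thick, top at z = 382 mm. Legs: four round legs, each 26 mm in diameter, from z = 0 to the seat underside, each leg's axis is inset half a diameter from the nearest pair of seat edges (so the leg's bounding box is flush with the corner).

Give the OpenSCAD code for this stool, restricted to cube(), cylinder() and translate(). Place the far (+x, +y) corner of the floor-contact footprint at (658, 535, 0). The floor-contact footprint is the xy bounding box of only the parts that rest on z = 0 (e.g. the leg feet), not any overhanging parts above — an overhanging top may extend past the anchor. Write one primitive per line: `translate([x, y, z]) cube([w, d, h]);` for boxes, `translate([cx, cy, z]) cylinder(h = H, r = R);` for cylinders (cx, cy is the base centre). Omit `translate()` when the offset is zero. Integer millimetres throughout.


translate([398, 193, 346]) cube([260, 342, 36]);
translate([411, 206, 0]) cylinder(h = 346, r = 13);
translate([645, 206, 0]) cylinder(h = 346, r = 13);
translate([411, 522, 0]) cylinder(h = 346, r = 13);
translate([645, 522, 0]) cylinder(h = 346, r = 13);


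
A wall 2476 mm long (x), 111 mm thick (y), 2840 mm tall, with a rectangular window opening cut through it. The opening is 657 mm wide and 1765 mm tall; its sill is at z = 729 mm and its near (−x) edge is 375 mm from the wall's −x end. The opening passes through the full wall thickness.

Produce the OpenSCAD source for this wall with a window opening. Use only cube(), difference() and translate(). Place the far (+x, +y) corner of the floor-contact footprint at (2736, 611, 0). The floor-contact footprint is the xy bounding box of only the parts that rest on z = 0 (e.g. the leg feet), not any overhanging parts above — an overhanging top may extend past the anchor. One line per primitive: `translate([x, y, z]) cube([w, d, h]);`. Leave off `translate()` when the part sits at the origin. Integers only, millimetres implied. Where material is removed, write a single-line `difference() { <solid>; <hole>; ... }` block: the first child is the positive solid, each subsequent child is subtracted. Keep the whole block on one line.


difference() { translate([260, 500, 0]) cube([2476, 111, 2840]); translate([635, 500, 729]) cube([657, 111, 1765]); }


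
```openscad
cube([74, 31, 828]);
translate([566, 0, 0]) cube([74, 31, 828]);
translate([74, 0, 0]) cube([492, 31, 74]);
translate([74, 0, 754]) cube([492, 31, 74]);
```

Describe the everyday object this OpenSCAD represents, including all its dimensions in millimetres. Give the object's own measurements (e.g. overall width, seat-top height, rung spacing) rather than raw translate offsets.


A rectangular picture frame lying in the x–z plane (depth along y). The opening is 492 mm wide (x) by 680 mm tall (z), surrounded by a border 74 mm wide on all four sides. The frame is 31 mm deep and is made of two full-height vertical stiles with two horizontal rails fitted between them.


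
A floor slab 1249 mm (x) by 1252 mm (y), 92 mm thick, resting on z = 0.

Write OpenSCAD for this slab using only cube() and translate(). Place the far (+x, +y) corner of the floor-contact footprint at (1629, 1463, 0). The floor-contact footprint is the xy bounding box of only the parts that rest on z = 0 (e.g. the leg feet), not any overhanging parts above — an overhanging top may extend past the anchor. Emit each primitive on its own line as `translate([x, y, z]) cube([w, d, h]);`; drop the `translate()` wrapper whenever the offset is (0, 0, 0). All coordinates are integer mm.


translate([380, 211, 0]) cube([1249, 1252, 92]);


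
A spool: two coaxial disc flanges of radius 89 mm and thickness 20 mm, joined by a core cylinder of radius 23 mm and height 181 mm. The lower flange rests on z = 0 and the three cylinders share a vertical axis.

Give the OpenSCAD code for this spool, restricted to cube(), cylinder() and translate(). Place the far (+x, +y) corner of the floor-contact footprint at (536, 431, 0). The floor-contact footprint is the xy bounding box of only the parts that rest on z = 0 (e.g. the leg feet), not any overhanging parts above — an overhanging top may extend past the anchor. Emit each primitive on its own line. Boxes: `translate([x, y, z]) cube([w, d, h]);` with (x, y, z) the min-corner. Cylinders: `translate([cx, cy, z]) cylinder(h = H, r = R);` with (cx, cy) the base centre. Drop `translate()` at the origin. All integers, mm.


translate([447, 342, 0]) cylinder(h = 20, r = 89);
translate([447, 342, 20]) cylinder(h = 181, r = 23);
translate([447, 342, 201]) cylinder(h = 20, r = 89);


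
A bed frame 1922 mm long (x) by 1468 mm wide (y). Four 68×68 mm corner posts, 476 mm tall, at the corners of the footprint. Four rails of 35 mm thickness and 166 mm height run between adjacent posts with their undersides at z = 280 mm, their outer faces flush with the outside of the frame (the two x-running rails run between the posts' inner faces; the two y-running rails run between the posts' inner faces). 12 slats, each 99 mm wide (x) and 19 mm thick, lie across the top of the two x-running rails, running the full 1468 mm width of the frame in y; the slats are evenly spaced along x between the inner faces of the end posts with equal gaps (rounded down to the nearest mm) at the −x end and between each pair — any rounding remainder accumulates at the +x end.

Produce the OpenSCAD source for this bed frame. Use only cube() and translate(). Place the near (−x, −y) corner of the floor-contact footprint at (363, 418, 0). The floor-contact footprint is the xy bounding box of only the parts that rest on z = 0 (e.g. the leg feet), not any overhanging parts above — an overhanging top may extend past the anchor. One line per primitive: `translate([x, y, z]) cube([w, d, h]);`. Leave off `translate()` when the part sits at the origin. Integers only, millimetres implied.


// slat z = rail_z + rail_h = 280 + 166 = 446
// slat gap = ⌊(1786 − 12·99) / 13⌋ = 46
translate([363, 418, 0]) cube([68, 68, 476]);
translate([363, 1818, 0]) cube([68, 68, 476]);
translate([2217, 418, 0]) cube([68, 68, 476]);
translate([2217, 1818, 0]) cube([68, 68, 476]);
translate([431, 418, 280]) cube([1786, 35, 166]);
translate([431, 1851, 280]) cube([1786, 35, 166]);
translate([363, 486, 280]) cube([35, 1332, 166]);
translate([2250, 486, 280]) cube([35, 1332, 166]);
translate([477, 418, 446]) cube([99, 1468, 19]);
translate([622, 418, 446]) cube([99, 1468, 19]);
translate([767, 418, 446]) cube([99, 1468, 19]);
translate([912, 418, 446]) cube([99, 1468, 19]);
translate([1057, 418, 446]) cube([99, 1468, 19]);
translate([1202, 418, 446]) cube([99, 1468, 19]);
translate([1347, 418, 446]) cube([99, 1468, 19]);
translate([1492, 418, 446]) cube([99, 1468, 19]);
translate([1637, 418, 446]) cube([99, 1468, 19]);
translate([1782, 418, 446]) cube([99, 1468, 19]);
translate([1927, 418, 446]) cube([99, 1468, 19]);
translate([2072, 418, 446]) cube([99, 1468, 19]);


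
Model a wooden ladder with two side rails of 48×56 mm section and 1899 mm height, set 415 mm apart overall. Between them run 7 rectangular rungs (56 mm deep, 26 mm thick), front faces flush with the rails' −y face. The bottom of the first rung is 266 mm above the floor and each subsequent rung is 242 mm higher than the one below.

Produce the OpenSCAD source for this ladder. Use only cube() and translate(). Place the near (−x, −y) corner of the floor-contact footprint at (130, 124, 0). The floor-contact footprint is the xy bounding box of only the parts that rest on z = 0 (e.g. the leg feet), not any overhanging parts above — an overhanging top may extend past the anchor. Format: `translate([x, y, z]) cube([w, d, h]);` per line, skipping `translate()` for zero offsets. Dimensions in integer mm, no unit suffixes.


translate([130, 124, 0]) cube([48, 56, 1899]);
translate([497, 124, 0]) cube([48, 56, 1899]);
translate([178, 124, 266]) cube([319, 56, 26]);
translate([178, 124, 508]) cube([319, 56, 26]);
translate([178, 124, 750]) cube([319, 56, 26]);
translate([178, 124, 992]) cube([319, 56, 26]);
translate([178, 124, 1234]) cube([319, 56, 26]);
translate([178, 124, 1476]) cube([319, 56, 26]);
translate([178, 124, 1718]) cube([319, 56, 26]);


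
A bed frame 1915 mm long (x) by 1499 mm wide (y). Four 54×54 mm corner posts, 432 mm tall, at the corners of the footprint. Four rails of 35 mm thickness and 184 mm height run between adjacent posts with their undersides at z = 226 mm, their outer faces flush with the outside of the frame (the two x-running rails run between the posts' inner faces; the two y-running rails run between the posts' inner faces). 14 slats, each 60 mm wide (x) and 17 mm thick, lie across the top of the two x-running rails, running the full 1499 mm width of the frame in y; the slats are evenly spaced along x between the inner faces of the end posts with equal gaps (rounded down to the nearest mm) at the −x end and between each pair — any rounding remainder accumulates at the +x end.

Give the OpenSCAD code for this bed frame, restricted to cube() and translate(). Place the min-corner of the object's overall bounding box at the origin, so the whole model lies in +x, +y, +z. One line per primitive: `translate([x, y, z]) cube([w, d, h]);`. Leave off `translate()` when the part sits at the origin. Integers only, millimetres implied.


cube([54, 54, 432]);
translate([0, 1445, 0]) cube([54, 54, 432]);
translate([1861, 0, 0]) cube([54, 54, 432]);
translate([1861, 1445, 0]) cube([54, 54, 432]);
translate([54, 0, 226]) cube([1807, 35, 184]);
translate([54, 1464, 226]) cube([1807, 35, 184]);
translate([0, 54, 226]) cube([35, 1391, 184]);
translate([1880, 54, 226]) cube([35, 1391, 184]);
translate([118, 0, 410]) cube([60, 1499, 17]);
translate([242, 0, 410]) cube([60, 1499, 17]);
translate([366, 0, 410]) cube([60, 1499, 17]);
translate([490, 0, 410]) cube([60, 1499, 17]);
translate([614, 0, 410]) cube([60, 1499, 17]);
translate([738, 0, 410]) cube([60, 1499, 17]);
translate([862, 0, 410]) cube([60, 1499, 17]);
translate([986, 0, 410]) cube([60, 1499, 17]);
translate([1110, 0, 410]) cube([60, 1499, 17]);
translate([1234, 0, 410]) cube([60, 1499, 17]);
translate([1358, 0, 410]) cube([60, 1499, 17]);
translate([1482, 0, 410]) cube([60, 1499, 17]);
translate([1606, 0, 410]) cube([60, 1499, 17]);
translate([1730, 0, 410]) cube([60, 1499, 17]);


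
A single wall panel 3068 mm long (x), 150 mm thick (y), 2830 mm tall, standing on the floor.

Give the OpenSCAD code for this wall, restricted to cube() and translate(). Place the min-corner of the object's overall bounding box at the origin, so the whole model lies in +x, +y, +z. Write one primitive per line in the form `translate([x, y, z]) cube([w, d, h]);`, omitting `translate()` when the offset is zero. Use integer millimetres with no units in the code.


cube([3068, 150, 2830]);


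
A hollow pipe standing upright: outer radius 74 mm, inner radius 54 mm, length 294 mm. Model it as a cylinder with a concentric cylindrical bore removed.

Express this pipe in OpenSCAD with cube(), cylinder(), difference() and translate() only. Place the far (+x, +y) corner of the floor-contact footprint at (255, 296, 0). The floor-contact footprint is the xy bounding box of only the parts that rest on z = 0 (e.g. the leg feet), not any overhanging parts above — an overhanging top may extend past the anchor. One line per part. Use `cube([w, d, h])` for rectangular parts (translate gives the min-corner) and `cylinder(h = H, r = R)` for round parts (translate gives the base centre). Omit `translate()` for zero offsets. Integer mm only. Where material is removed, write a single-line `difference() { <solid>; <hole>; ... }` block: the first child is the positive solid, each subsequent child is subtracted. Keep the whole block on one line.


difference() { translate([181, 222, 0]) cylinder(h = 294, r = 74); translate([181, 222, 0]) cylinder(h = 294, r = 54); }


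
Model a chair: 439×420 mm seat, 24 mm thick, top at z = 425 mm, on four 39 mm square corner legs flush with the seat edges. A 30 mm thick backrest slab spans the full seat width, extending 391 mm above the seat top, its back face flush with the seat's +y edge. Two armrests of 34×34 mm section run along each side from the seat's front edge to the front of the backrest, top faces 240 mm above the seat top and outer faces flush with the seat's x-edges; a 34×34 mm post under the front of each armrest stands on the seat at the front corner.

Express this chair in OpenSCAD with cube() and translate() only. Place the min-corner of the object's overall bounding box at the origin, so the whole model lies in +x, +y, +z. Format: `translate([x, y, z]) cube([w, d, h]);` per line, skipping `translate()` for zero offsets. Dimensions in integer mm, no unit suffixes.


translate([0, 0, 401]) cube([439, 420, 24]);
cube([39, 39, 401]);
translate([400, 0, 0]) cube([39, 39, 401]);
translate([0, 381, 0]) cube([39, 39, 401]);
translate([400, 381, 0]) cube([39, 39, 401]);
translate([0, 390, 425]) cube([439, 30, 391]);
translate([0, 0, 631]) cube([34, 390, 34]);
translate([405, 0, 631]) cube([34, 390, 34]);
translate([0, 0, 425]) cube([34, 34, 206]);
translate([405, 0, 425]) cube([34, 34, 206]);


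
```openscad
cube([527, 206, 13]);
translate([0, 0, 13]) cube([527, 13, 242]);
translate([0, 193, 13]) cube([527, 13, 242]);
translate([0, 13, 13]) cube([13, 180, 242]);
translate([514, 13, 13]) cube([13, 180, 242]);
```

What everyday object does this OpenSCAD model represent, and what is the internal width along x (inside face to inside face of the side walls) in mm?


An open box. The internal width is 501 mm.

A 527×206 base slab with four walls standing on it — an open box. The base is 527 mm wide and the walls are 13 mm thick, so the internal width is 527 − 2 × 13 = 501 mm.


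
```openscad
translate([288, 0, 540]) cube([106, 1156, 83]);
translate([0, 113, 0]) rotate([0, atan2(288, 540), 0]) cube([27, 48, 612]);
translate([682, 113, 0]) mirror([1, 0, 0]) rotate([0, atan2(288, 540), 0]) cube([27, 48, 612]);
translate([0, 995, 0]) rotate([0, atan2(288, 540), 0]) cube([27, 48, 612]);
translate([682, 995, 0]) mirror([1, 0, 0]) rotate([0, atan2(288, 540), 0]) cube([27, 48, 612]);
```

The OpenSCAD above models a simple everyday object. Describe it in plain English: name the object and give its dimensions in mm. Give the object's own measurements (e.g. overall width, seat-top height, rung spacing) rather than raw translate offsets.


A sawhorse. A 106×1156×83 mm beam (x, y, z) sits on two A-frame leg pairs. Each pair is two raked legs of 27×48 mm section (48 mm along y) splaying symmetrically in x. Each leg rises 540 mm vertically over 288 mm of horizontal reach and is 612 mm long along its own axis. Every leg's outer bottom edge rests on the floor and its outer top edge meets a bottom edge of the beam — the left legs (tilting toward +x) meet the beam's −x bottom edge, the right legs (their mirror images, tilting toward −x) meet its +x bottom edge — so the leg tops tuck under the beam, the beam's underside is 540 mm above the floor, and the feet are 682 mm apart outside-to-outside with the beam centred between them. The two leg pairs are set in 113 mm from either end of the beam.


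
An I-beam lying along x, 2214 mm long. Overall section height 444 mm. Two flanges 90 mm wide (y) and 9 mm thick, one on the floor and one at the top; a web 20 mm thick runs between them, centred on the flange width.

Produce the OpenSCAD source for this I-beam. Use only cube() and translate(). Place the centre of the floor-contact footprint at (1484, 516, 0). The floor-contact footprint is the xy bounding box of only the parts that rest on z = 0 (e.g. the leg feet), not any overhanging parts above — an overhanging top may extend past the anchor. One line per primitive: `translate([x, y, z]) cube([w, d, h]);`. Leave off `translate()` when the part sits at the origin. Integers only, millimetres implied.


translate([377, 471, 0]) cube([2214, 90, 9]);
translate([377, 506, 9]) cube([2214, 20, 426]);
translate([377, 471, 435]) cube([2214, 90, 9]);


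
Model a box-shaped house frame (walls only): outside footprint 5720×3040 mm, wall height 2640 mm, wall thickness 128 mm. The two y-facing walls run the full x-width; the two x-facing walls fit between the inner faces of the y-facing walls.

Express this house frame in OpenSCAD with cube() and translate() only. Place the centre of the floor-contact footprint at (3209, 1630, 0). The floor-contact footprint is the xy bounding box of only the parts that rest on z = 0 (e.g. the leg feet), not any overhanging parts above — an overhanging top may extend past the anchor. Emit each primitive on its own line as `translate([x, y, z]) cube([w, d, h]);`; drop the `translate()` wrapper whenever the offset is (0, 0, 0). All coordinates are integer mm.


translate([349, 110, 0]) cube([5720, 128, 2640]);
translate([349, 3022, 0]) cube([5720, 128, 2640]);
translate([349, 238, 0]) cube([128, 2784, 2640]);
translate([5941, 238, 0]) cube([128, 2784, 2640]);


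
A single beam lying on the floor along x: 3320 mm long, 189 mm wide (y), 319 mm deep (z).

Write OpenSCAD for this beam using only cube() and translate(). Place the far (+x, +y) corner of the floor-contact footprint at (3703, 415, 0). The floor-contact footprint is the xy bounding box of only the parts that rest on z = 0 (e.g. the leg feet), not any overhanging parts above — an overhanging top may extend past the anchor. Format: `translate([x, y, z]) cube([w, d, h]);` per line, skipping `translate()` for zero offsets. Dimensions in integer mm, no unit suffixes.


translate([383, 226, 0]) cube([3320, 189, 319]);


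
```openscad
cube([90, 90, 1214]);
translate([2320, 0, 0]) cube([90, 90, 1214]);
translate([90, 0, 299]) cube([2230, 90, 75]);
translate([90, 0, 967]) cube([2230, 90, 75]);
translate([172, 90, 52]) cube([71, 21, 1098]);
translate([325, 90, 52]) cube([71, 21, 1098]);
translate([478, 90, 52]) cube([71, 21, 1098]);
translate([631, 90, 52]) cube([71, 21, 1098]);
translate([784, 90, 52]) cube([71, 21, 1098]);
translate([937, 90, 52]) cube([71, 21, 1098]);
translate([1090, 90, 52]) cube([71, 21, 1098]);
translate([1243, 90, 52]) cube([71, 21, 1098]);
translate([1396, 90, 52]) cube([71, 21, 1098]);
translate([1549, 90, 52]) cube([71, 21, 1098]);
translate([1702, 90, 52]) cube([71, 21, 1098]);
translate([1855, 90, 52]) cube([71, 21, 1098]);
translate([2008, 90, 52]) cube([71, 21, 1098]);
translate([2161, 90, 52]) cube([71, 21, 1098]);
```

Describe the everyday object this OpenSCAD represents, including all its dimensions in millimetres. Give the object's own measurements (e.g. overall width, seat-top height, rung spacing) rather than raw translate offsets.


A fence section. Two 90×90 mm posts, 1214 mm tall, stand on the floor with a clear span of 2230 mm between their inner faces. Two horizontal rails of 90×75 mm section span the gap between the posts with their undersides at z = 299 mm and z = 967 mm, flush with the posts' −y face. 14 pickets, each 71 mm wide, 21 mm thick and 1098 mm tall, are fixed to the +y face of the rails with their bottoms at z = 52 mm, spaced across the span with a 82 mm gap after the −x post and between neighbouring pickets, with 88 mm left before the +x post.


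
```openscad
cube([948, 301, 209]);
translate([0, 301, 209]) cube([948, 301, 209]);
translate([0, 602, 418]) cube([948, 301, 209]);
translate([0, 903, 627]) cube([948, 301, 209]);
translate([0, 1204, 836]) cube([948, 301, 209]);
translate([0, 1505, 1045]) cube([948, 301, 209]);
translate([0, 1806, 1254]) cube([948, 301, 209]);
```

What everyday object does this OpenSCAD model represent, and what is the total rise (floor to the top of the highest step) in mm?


A staircase. The total rise is 1463 mm.

7 identical blocks, each offset up and back from the previous — a staircase. Each step is 209 mm tall and there are 7 of them, so the total rise is 7 × 209 = 1463 mm.


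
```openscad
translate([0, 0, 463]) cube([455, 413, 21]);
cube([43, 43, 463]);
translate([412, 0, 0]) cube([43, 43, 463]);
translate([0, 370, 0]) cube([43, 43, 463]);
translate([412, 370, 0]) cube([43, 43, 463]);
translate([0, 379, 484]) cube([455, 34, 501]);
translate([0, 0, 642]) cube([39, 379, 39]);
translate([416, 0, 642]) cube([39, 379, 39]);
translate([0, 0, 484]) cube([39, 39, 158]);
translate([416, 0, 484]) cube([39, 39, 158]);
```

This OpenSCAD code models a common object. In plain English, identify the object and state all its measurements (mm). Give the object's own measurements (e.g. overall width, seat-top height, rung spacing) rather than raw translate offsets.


A chair. The seat is a 455×413×21 mm slab with its top at z = 484 mm, on four 43×43 mm corner legs (flush with the seat edges, standing on z = 0). A flat backrest 34 mm thick, 501 mm tall, spans the full seat width and rises from the seat top along its +y edge, rear face flush with the rear of the seat. Two armrests of 39×39 mm section run along each side from the seat's front edge to the front of the backrest, top faces 197 mm above the seat top and outer faces flush with the seat's x-edges; a 39×39 mm post under the front of each armrest stands on the seat at the front corner.


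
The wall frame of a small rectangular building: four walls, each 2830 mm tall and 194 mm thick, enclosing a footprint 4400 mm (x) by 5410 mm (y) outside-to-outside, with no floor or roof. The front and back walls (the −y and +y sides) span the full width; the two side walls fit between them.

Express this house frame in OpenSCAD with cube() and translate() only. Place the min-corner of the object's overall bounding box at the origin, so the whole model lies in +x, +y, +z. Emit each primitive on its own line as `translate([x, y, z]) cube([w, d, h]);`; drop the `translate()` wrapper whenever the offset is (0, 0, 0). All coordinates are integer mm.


cube([4400, 194, 2830]);
translate([0, 5216, 0]) cube([4400, 194, 2830]);
translate([0, 194, 0]) cube([194, 5022, 2830]);
translate([4206, 194, 0]) cube([194, 5022, 2830]);


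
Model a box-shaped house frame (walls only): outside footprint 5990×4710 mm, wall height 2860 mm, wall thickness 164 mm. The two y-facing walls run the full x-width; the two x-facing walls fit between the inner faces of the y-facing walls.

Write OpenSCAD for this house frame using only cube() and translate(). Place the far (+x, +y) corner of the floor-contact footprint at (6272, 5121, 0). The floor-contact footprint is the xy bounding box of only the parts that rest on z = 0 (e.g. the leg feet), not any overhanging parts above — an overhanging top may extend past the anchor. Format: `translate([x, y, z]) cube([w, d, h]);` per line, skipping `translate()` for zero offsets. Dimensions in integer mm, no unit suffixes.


translate([282, 411, 0]) cube([5990, 164, 2860]);
translate([282, 4957, 0]) cube([5990, 164, 2860]);
translate([282, 575, 0]) cube([164, 4382, 2860]);
translate([6108, 575, 0]) cube([164, 4382, 2860]);


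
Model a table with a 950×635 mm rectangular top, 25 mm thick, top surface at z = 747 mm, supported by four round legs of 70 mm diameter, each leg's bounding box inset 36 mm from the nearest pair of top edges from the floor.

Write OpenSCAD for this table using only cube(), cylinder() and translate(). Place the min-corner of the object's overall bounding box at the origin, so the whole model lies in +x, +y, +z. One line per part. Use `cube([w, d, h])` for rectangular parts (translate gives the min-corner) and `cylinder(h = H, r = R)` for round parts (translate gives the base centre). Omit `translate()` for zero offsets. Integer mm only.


translate([0, 0, 722]) cube([950, 635, 25]);
translate([71, 71, 0]) cylinder(h = 722, r = 35);
translate([879, 71, 0]) cylinder(h = 722, r = 35);
translate([71, 564, 0]) cylinder(h = 722, r = 35);
translate([879, 564, 0]) cylinder(h = 722, r = 35);


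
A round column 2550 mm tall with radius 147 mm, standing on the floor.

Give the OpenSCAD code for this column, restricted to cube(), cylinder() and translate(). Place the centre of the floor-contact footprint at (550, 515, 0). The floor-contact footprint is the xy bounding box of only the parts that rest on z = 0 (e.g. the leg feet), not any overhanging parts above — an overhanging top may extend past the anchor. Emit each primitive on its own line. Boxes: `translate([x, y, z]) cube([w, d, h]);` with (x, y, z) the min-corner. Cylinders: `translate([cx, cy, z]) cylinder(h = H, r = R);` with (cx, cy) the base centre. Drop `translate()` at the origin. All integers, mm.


translate([550, 515, 0]) cylinder(h = 2550, r = 147);


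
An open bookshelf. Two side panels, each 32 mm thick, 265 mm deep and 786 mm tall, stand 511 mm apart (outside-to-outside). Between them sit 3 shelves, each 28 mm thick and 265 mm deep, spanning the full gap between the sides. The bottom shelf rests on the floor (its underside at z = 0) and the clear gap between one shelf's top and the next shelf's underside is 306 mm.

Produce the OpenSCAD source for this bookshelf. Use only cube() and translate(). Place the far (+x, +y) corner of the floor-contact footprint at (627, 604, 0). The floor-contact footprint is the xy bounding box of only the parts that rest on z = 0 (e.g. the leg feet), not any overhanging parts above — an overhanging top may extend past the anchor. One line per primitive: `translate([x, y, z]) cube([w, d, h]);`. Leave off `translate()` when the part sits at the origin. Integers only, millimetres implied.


translate([116, 339, 0]) cube([32, 265, 786]);
translate([595, 339, 0]) cube([32, 265, 786]);
translate([148, 339, 0]) cube([447, 265, 28]);
translate([148, 339, 334]) cube([447, 265, 28]);
translate([148, 339, 668]) cube([447, 265, 28]);


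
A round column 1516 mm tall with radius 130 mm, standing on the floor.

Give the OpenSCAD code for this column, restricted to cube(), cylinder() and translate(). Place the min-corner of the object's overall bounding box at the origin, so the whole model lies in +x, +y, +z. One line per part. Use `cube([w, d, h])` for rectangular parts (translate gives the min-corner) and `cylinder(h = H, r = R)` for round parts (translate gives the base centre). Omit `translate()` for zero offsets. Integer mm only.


translate([130, 130, 0]) cylinder(h = 1516, r = 130);


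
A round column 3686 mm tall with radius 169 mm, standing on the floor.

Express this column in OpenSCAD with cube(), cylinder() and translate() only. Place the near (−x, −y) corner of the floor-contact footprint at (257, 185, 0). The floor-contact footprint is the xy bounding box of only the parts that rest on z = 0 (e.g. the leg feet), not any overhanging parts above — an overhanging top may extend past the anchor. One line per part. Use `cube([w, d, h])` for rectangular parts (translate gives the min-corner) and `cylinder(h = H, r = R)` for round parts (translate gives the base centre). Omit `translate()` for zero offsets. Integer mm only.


translate([426, 354, 0]) cylinder(h = 3686, r = 169);


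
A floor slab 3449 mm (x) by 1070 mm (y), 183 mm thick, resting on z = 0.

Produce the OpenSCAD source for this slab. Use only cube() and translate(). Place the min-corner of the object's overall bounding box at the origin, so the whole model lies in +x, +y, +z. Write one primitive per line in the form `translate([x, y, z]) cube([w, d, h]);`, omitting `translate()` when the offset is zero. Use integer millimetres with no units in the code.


cube([3449, 1070, 183]);
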